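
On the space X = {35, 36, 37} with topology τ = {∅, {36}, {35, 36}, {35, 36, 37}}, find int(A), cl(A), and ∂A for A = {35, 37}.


int(A) = ∅, cl(A) = {35, 37}, ∂A = {35, 37}.

Closed sets in (X, τ) are complements of opens:
  closed(X, τ) = {∅, {37}, {35, 37}, {35, 36, 37}}.
int(A) = ⋃ {U ∈ τ : U ⊆ A}. Opens contained in A: ∅.
Taking the union of these: int(A) = ∅.
cl(A) = ⋂ {C closed : A ⊆ C}. Closed sets containing A: {35, 37}, {35, 36, 37}.
Intersecting these: cl(A) = {35, 37}.
∂A = cl(A) ∖ int(A) = {35, 37} ∖ ∅ = {35, 37}.


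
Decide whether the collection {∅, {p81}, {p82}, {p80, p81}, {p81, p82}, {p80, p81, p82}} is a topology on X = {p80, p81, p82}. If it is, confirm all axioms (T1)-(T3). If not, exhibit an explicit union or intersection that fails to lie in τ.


τ IS a topology on X.

Axiom (T1): ∅ ∈ τ? Yes; X ∈ τ? Yes.
Axiom (T2/T3): check pairwise unions and intersections of members of τ.
All pairwise intersections and unions checked — each lies in τ. Therefore τ satisfies (T1), (T2), (T3): it IS a topology on X.


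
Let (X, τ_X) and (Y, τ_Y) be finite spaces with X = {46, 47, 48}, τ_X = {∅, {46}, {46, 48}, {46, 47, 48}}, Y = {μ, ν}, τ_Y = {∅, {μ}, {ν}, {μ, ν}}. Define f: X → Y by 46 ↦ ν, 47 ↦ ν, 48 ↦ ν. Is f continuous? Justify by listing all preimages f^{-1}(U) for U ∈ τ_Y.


f IS continuous.

Compute f^{-1}(U) for each U ∈ τ_Y:
  U = ∅: f^{-1}(U) = ∅ ∈ τ_X ✓.
  U = {μ}: f^{-1}(U) = ∅ ∈ τ_X ✓.
  U = {ν}: f^{-1}(U) = {46, 47, 48} ∈ τ_X ✓.
  U = {μ, ν}: f^{-1}(U) = {46, 47, 48} ∈ τ_X ✓.
Every preimage lies in τ_X, so f IS continuous.


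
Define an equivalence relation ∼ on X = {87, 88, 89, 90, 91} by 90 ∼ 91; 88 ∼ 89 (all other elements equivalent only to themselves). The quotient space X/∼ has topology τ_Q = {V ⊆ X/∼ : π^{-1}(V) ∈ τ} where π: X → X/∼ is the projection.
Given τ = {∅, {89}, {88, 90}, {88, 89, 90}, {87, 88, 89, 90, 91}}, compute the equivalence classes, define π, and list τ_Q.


X/∼ = {[87], [88=89], [90=91]}; |τ_Q| = 2.

Equivalence classes: [87], [88=89], [90=91].
Quotient map π: X → X/∼ sends 87 ↦ [87], 88 ↦ [88=89], 89 ↦ [88=89], 90 ↦ [90=91], 91 ↦ [90=91].
For each subset V ⊆ X/∼, compute π^{-1}(V) ⊆ X and check whether π^{-1}(V) ∈ τ. V is open in τ_Q iff π^{-1}(V) ∈ τ.
  V = {}: π^{-1}(V) = ∅ ∈ τ ✓.
  V = {[87]}: π^{-1}(V) = {87} ∉ τ ✗.
  V = {[88=89]}: π^{-1}(V) = {88, 89} ∉ τ ✗.
  V = {[87], [88=89]}: π^{-1}(V) = {87, 88, 89} ∉ τ ✗.
  V = {[90=91]}: π^{-1}(V) = {90, 91} ∉ τ ✗.
  V = {[87], [90=91]}: π^{-1}(V) = {87, 90, 91} ∉ τ ✗.
  V = {[88=89], [90=91]}: π^{-1}(V) = {88, 89, 90, 91} ∉ τ ✗.
  V = {[87], [88=89], [90=91]}: π^{-1}(V) = {87, 88, 89, 90, 91} ∈ τ ✓.
Open sets in the quotient: τ_Q = {{}, {[87], [88=89], [90=91]}} (2 elements).


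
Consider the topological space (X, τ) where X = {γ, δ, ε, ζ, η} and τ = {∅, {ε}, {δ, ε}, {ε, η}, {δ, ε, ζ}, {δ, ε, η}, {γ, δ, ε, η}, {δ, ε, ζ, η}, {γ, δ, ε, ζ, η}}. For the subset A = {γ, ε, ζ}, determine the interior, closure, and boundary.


int(A) = {ε}, cl(A) = {γ, δ, ε, ζ, η}, ∂A = {γ, δ, ζ, η}.

Closed sets in (X, τ) are complements of opens:
  closed(X, τ) = {∅, {γ}, {ζ}, {γ, ζ}, {γ, η}, {γ, δ, ζ}, {γ, ζ, η}, {γ, δ, ζ, η}, {γ, δ, ε, ζ, η}}.
int(A) = ⋃ {U ∈ τ : U ⊆ A}. Opens contained in A: ∅, {ε}.
Taking the union of these: int(A) = {ε}.
cl(A) = ⋂ {C closed : A ⊆ C}. Closed sets containing A: {γ, δ, ε, ζ, η}.
Intersecting these: cl(A) = {γ, δ, ε, ζ, η}.
∂A = cl(A) ∖ int(A) = {γ, δ, ε, ζ, η} ∖ {ε} = {γ, δ, ζ, η}.


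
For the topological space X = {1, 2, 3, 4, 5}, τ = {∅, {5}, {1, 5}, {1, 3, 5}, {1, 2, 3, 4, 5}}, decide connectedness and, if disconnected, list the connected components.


(X, τ) is connected.

Find clopen sets (U ∈ τ with X ∖ U ∈ τ):
  U = ∅, X ∖ U = {1, 2, 3, 4, 5} — both open, so U is clopen.
  U = {1, 2, 3, 4, 5}, X ∖ U = ∅ — both open, so U is clopen.
Only trivial clopens (∅ and X) exist, so (X, τ) is connected.
Compute connected components by grouping points that agree on all clopens:
  component: {1, 2, 3, 4, 5}


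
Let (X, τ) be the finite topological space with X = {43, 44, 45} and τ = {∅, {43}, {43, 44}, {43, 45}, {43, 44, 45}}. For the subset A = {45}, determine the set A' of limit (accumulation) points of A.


A' = ∅

For each x ∈ X, list the open sets U ∈ τ with x ∈ U, then check whether U ∩ (A ∖ {x}) ≠ ∅ for every such U.
  x = 43: open {43} ∋ x has {43} ∩ (A ∖ {43}) = ∅, so x is NOT a limit point.
  x = 44: open {43, 44} ∋ x has {43, 44} ∩ (A ∖ {44}) = ∅, so x is NOT a limit point.
  x = 45: open {43, 45} ∋ x has {43, 45} ∩ (A ∖ {45}) = ∅, so x is NOT a limit point.
Collecting: A' = ∅.


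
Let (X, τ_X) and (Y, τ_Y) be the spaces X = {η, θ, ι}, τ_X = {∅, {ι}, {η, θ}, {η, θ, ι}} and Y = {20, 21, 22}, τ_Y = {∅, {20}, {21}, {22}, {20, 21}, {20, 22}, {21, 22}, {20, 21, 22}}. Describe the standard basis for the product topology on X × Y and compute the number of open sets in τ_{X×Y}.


Basis B = {∅ × ∅, {ι} × {20}, {ι} × {21}, {ι} × {22}, {η, θ} × {20}, {η, θ} × {21}, {η, θ} × {22}, {ι} × {20, 21}, {ι} × {20, 22}, {ι} × {21, 22}, {η, θ, ι} × {20}, {η, θ, ι} × {21}, {η, θ, ι} × {22}, {ι} × {20, 21, 22}, {η, θ} × {20, 21}, {η, θ} × {20, 22}, {η, θ} × {21, 22}, {η, θ} × {20, 21, 22}, {η, θ, ι} × {20, 21}, {η, θ, ι} × {20, 22}, {η, θ, ι} × {21, 22}, {η, θ, ι} × {20, 21, 22}}; |τ_{X×Y}| = 64.

Enumerate products U × V with U ∈ τ_X, V ∈ τ_Y (deduplicated):
  ∅ × ∅ = {} (∅)
  {ι} × {20} = {(ι,20)}
  {ι} × {21} = {(ι,21)}
  {ι} × {22} = {(ι,22)}
  {η, θ} × {20} = {(η,20), (θ,20)}
  {η, θ} × {21} = {(η,21), (θ,21)}
  {η, θ} × {22} = {(η,22), (θ,22)}
  {ι} × {20, 21} = {(ι,20), (ι,21)}
  {ι} × {20, 22} = {(ι,20), (ι,22)}
  {ι} × {21, 22} = {(ι,21), (ι,22)}
  {η, θ, ι} × {20} = {(η,20), (θ,20), (ι,20)}
  {η, θ, ι} × {21} = {(η,21), (θ,21), (ι,21)}
  {η, θ, ι} × {22} = {(η,22), (θ,22), (ι,22)}
  {ι} × {20, 21, 22} = {(ι,20), (ι,21), (ι,22)}
  {η, θ} × {20, 21} = {(η,20), (η,21), (θ,20), (θ,21)}
  {η, θ} × {20, 22} = {(η,20), (η,22), (θ,20), (θ,22)}
  {η, θ} × {21, 22} = {(η,21), (η,22), (θ,21), (θ,22)}
  {η, θ} × {20, 21, 22} = {(η,20), (η,21), (η,22), (θ,20), (θ,21), (θ,22)}
  {η, θ, ι} × {20, 21} = {(η,20), (η,21), (θ,20), (θ,21), (ι,20), (ι,21)}
  {η, θ, ι} × {20, 22} = {(η,20), (η,22), (θ,20), (θ,22), (ι,20), (ι,22)}
  {η, θ, ι} × {21, 22} = {(η,21), (η,22), (θ,21), (θ,22), (ι,21), (ι,22)}
  {η, θ, ι} × {20, 21, 22} = {(η,20), (η,21), (η,22), (θ,20), (θ,21), (θ,22), (ι,20), (ι,21), (ι,22)}
These 22 distinct sets form the basis B.
Close under arbitrary unions to get τ_{X×Y}; counting gives |τ_{X×Y}| = 64.


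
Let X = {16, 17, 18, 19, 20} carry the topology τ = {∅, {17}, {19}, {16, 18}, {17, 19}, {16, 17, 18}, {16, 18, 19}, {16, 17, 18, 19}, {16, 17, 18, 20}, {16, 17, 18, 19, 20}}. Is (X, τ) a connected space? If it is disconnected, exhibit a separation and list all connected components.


(X, τ) is disconnected; components = [{19}, {16, 17, 18, 20}].

Find clopen sets (U ∈ τ with X ∖ U ∈ τ):
  U = ∅, X ∖ U = {16, 17, 18, 19, 20} — both open, so U is clopen.
  U = {19}, X ∖ U = {16, 17, 18, 20} — both open, so U is clopen.
  U = {16, 17, 18, 20}, X ∖ U = {19} — both open, so U is clopen.
  U = {16, 17, 18, 19, 20}, X ∖ U = ∅ — both open, so U is clopen.
Nontrivial clopen(s) exist: e.g. {19}. So (X, τ) is disconnected.
Compute connected components by grouping points that agree on all clopens:
  component: {19}
  component: {16, 17, 18, 20}


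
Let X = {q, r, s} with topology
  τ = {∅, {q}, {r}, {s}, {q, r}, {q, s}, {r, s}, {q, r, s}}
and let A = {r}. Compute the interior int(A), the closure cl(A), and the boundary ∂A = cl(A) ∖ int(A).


int(A) = {r}, cl(A) = {r}, ∂A = ∅.

Closed sets in (X, τ) are complements of opens:
  closed(X, τ) = {∅, {q}, {r}, {s}, {q, r}, {q, s}, {r, s}, {q, r, s}}.
int(A) = ⋃ {U ∈ τ : U ⊆ A}. Opens contained in A: ∅, {r}.
Taking the union of these: int(A) = {r}.
cl(A) = ⋂ {C closed : A ⊆ C}. Closed sets containing A: {r}, {q, r}, {r, s}, {q, r, s}.
Intersecting these: cl(A) = {r}.
∂A = cl(A) ∖ int(A) = {r} ∖ {r} = ∅.


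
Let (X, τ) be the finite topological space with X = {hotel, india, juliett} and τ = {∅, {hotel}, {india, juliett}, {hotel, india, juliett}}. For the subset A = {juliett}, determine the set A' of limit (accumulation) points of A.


A' = {india}

For each x ∈ X, list the open sets U ∈ τ with x ∈ U, then check whether U ∩ (A ∖ {x}) ≠ ∅ for every such U.
  x = hotel: open {hotel} ∋ x has {hotel} ∩ (A ∖ {hotel}) = ∅, so x is NOT a limit point.
  x = india: opens ∋ x are {india, juliett}, {hotel, india, juliett}; each meets A ∖ {india}, so x IS a limit point.
  x = juliett: open {india, juliett} ∋ x has {india, juliett} ∩ (A ∖ {juliett}) = ∅, so x is NOT a limit point.
Collecting: A' = {india}.


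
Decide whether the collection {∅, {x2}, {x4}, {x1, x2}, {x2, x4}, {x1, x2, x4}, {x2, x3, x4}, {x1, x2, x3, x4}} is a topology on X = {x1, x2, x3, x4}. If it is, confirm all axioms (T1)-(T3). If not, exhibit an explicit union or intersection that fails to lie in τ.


τ IS a topology on X.

Axiom (T1): ∅ ∈ τ? Yes; X ∈ τ? Yes.
Axiom (T2/T3): check pairwise unions and intersections of members of τ.
All pairwise intersections and unions checked — each lies in τ. Therefore τ satisfies (T1), (T2), (T3): it IS a topology on X.


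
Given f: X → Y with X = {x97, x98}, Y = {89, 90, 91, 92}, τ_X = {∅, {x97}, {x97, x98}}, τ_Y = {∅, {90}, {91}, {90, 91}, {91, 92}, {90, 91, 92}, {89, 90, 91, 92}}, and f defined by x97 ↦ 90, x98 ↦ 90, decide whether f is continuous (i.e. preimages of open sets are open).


f IS continuous.

Compute f^{-1}(U) for each U ∈ τ_Y:
  U = ∅: f^{-1}(U) = ∅ ∈ τ_X ✓.
  U = {90}: f^{-1}(U) = {x97, x98} ∈ τ_X ✓.
  U = {91}: f^{-1}(U) = ∅ ∈ τ_X ✓.
  U = {90, 91}: f^{-1}(U) = {x97, x98} ∈ τ_X ✓.
  U = {91, 92}: f^{-1}(U) = ∅ ∈ τ_X ✓.
  U = {90, 91, 92}: f^{-1}(U) = {x97, x98} ∈ τ_X ✓.
  U = {89, 90, 91, 92}: f^{-1}(U) = {x97, x98} ∈ τ_X ✓.
Every preimage lies in τ_X, so f IS continuous.


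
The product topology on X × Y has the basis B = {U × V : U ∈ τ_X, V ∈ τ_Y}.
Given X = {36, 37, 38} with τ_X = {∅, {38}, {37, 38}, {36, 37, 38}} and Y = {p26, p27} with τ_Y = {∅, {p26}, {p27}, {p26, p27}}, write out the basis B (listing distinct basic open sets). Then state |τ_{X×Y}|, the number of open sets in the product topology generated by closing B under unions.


Basis B = {∅ × ∅, {38} × {p26}, {38} × {p27}, {37, 38} × {p26}, {37, 38} × {p27}, {38} × {p26, p27}, {36, 37, 38} × {p26}, {36, 37, 38} × {p27}, {37, 38} × {p26, p27}, {36, 37, 38} × {p26, p27}}; |τ_{X×Y}| = 16.

Enumerate products U × V with U ∈ τ_X, V ∈ τ_Y (deduplicated):
  ∅ × ∅ = {} (∅)
  {38} × {p26} = {(38,p26)}
  {38} × {p27} = {(38,p27)}
  {37, 38} × {p26} = {(37,p26), (38,p26)}
  {37, 38} × {p27} = {(37,p27), (38,p27)}
  {38} × {p26, p27} = {(38,p26), (38,p27)}
  {36, 37, 38} × {p26} = {(36,p26), (37,p26), (38,p26)}
  {36, 37, 38} × {p27} = {(36,p27), (37,p27), (38,p27)}
  {37, 38} × {p26, p27} = {(37,p26), (37,p27), (38,p26), (38,p27)}
  {36, 37, 38} × {p26, p27} = {(36,p26), (36,p27), (37,p26), (37,p27), (38,p26), (38,p27)}
These 10 distinct sets form the basis B.
Close under arbitrary unions to get τ_{X×Y}; counting gives |τ_{X×Y}| = 16.


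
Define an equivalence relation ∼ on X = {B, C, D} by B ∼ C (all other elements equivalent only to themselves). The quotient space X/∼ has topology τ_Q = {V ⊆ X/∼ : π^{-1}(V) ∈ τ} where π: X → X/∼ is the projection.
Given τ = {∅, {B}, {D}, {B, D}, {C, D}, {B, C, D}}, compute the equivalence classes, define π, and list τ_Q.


X/∼ = {[B=C], [D]}; |τ_Q| = 3.

Equivalence classes: [B=C], [D].
Quotient map π: X → X/∼ sends B ↦ [B=C], C ↦ [B=C], D ↦ [D].
For each subset V ⊆ X/∼, compute π^{-1}(V) ⊆ X and check whether π^{-1}(V) ∈ τ. V is open in τ_Q iff π^{-1}(V) ∈ τ.
  V = {}: π^{-1}(V) = ∅ ∈ τ ✓.
  V = {[B=C]}: π^{-1}(V) = {B, C} ∉ τ ✗.
  V = {[D]}: π^{-1}(V) = {D} ∈ τ ✓.
  V = {[B=C], [D]}: π^{-1}(V) = {B, C, D} ∈ τ ✓.
Open sets in the quotient: τ_Q = {{}, {[D]}, {[B=C], [D]}} (3 elements).


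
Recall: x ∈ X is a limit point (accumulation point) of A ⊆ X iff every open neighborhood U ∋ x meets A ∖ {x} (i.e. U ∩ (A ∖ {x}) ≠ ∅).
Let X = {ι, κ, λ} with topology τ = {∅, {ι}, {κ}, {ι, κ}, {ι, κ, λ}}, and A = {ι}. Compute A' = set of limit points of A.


A' = {λ}

For each x ∈ X, list the open sets U ∈ τ with x ∈ U, then check whether U ∩ (A ∖ {x}) ≠ ∅ for every such U.
  x = ι: open {ι} ∋ x has {ι} ∩ (A ∖ {ι}) = ∅, so x is NOT a limit point.
  x = κ: open {κ} ∋ x has {κ} ∩ (A ∖ {κ}) = ∅, so x is NOT a limit point.
  x = λ: opens ∋ x are {ι, κ, λ}; each meets A ∖ {λ}, so x IS a limit point.
Collecting: A' = {λ}.


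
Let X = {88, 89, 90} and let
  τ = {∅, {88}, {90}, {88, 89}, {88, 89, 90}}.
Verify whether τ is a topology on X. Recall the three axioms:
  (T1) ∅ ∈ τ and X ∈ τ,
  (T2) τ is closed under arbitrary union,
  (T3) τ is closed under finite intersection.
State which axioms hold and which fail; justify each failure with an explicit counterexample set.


τ is NOT a topology on X.

Axiom (T1): ∅ ∈ τ? Yes; X ∈ τ? Yes.
Axiom (T2/T3): check pairwise unions and intersections of members of τ.
Counterexample for (T2): {88} ∪ {90} = {88, 90} ∉ τ. Therefore τ is NOT a topology.


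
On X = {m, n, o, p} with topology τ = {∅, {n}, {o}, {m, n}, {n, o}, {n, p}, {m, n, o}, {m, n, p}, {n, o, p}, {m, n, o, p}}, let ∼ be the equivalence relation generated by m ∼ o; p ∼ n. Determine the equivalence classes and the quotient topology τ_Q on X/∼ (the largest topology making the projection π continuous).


X/∼ = {[m=o], [n=p]}; |τ_Q| = 3.

Equivalence classes: [m=o], [n=p].
Quotient map π: X → X/∼ sends m ↦ [m=o], n ↦ [n=p], o ↦ [m=o], p ↦ [n=p].
For each subset V ⊆ X/∼, compute π^{-1}(V) ⊆ X and check whether π^{-1}(V) ∈ τ. V is open in τ_Q iff π^{-1}(V) ∈ τ.
  V = {}: π^{-1}(V) = ∅ ∈ τ ✓.
  V = {[m=o]}: π^{-1}(V) = {m, o} ∉ τ ✗.
  V = {[n=p]}: π^{-1}(V) = {n, p} ∈ τ ✓.
  V = {[m=o], [n=p]}: π^{-1}(V) = {m, n, o, p} ∈ τ ✓.
Open sets in the quotient: τ_Q = {{}, {[n=p]}, {[m=o], [n=p]}} (3 elements).


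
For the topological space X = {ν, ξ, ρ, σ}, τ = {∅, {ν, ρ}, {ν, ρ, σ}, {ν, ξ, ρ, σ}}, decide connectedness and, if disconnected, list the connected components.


(X, τ) is connected.

Find clopen sets (U ∈ τ with X ∖ U ∈ τ):
  U = ∅, X ∖ U = {ν, ξ, ρ, σ} — both open, so U is clopen.
  U = {ν, ξ, ρ, σ}, X ∖ U = ∅ — both open, so U is clopen.
Only trivial clopens (∅ and X) exist, so (X, τ) is connected.
Compute connected components by grouping points that agree on all clopens:
  component: {ν, ξ, ρ, σ}


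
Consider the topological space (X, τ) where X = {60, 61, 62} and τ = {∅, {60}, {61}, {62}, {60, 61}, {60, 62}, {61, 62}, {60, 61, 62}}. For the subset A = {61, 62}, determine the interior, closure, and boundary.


int(A) = {61, 62}, cl(A) = {61, 62}, ∂A = ∅.

Closed sets in (X, τ) are complements of opens:
  closed(X, τ) = {∅, {60}, {61}, {62}, {60, 61}, {60, 62}, {61, 62}, {60, 61, 62}}.
int(A) = ⋃ {U ∈ τ : U ⊆ A}. Opens contained in A: ∅, {61}, {62}, {61, 62}.
Taking the union of these: int(A) = {61, 62}.
cl(A) = ⋂ {C closed : A ⊆ C}. Closed sets containing A: {61, 62}, {60, 61, 62}.
Intersecting these: cl(A) = {61, 62}.
∂A = cl(A) ∖ int(A) = {61, 62} ∖ {61, 62} = ∅.


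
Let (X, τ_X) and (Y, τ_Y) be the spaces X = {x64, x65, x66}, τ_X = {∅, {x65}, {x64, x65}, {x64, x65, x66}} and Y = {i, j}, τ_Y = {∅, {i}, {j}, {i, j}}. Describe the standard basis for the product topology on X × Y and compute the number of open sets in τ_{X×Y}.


Basis B = {∅ × ∅, {x65} × {i}, {x65} × {j}, {x64, x65} × {i}, {x64, x65} × {j}, {x65} × {i, j}, {x64, x65, x66} × {i}, {x64, x65, x66} × {j}, {x64, x65} × {i, j}, {x64, x65, x66} × {i, j}}; |τ_{X×Y}| = 16.

Enumerate products U × V with U ∈ τ_X, V ∈ τ_Y (deduplicated):
  ∅ × ∅ = {} (∅)
  {x65} × {i} = {(x65,i)}
  {x65} × {j} = {(x65,j)}
  {x64, x65} × {i} = {(x64,i), (x65,i)}
  {x64, x65} × {j} = {(x64,j), (x65,j)}
  {x65} × {i, j} = {(x65,i), (x65,j)}
  {x64, x65, x66} × {i} = {(x64,i), (x65,i), (x66,i)}
  {x64, x65, x66} × {j} = {(x64,j), (x65,j), (x66,j)}
  {x64, x65} × {i, j} = {(x64,i), (x64,j), (x65,i), (x65,j)}
  {x64, x65, x66} × {i, j} = {(x64,i), (x64,j), (x65,i), (x65,j), (x66,i), (x66,j)}
These 10 distinct sets form the basis B.
Close under arbitrary unions to get τ_{X×Y}; counting gives |τ_{X×Y}| = 16.


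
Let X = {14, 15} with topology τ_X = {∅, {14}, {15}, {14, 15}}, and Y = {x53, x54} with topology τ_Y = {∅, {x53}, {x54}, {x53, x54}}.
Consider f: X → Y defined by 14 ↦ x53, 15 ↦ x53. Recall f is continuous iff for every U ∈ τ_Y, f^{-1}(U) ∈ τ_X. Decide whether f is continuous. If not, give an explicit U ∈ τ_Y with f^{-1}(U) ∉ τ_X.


f IS continuous.

Compute f^{-1}(U) for each U ∈ τ_Y:
  U = ∅: f^{-1}(U) = ∅ ∈ τ_X ✓.
  U = {x53}: f^{-1}(U) = {14, 15} ∈ τ_X ✓.
  U = {x54}: f^{-1}(U) = ∅ ∈ τ_X ✓.
  U = {x53, x54}: f^{-1}(U) = {14, 15} ∈ τ_X ✓.
Every preimage lies in τ_X, so f IS continuous.


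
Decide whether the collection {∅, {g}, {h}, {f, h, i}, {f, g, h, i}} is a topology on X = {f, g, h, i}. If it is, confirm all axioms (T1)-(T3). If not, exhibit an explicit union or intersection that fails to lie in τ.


τ is NOT a topology on X.

Axiom (T1): ∅ ∈ τ? Yes; X ∈ τ? Yes.
Axiom (T2/T3): check pairwise unions and intersections of members of τ.
Counterexample for (T2): {g} ∪ {h} = {g, h} ∉ τ. Therefore τ is NOT a topology.


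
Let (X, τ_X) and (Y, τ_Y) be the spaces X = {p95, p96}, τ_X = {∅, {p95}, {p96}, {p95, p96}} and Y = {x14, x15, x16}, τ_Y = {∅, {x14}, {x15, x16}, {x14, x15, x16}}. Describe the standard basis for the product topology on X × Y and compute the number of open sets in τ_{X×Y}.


Basis B = {∅ × ∅, {p95} × {x14}, {p96} × {x14}, {p95, p96} × {x14}, {p95} × {x15, x16}, {p96} × {x15, x16}, {p95} × {x14, x15, x16}, {p96} × {x14, x15, x16}, {p95, p96} × {x15, x16}, {p95, p96} × {x14, x15, x16}}; |τ_{X×Y}| = 16.

Enumerate products U × V with U ∈ τ_X, V ∈ τ_Y (deduplicated):
  ∅ × ∅ = {} (∅)
  {p95} × {x14} = {(p95,x14)}
  {p96} × {x14} = {(p96,x14)}
  {p95, p96} × {x14} = {(p95,x14), (p96,x14)}
  {p95} × {x15, x16} = {(p95,x15), (p95,x16)}
  {p96} × {x15, x16} = {(p96,x15), (p96,x16)}
  {p95} × {x14, x15, x16} = {(p95,x14), (p95,x15), (p95,x16)}
  {p96} × {x14, x15, x16} = {(p96,x14), (p96,x15), (p96,x16)}
  {p95, p96} × {x15, x16} = {(p95,x15), (p95,x16), (p96,x15), (p96,x16)}
  {p95, p96} × {x14, x15, x16} = {(p95,x14), (p95,x15), (p95,x16), (p96,x14), (p96,x15), (p96,x16)}
These 10 distinct sets form the basis B.
Close under arbitrary unions to get τ_{X×Y}; counting gives |τ_{X×Y}| = 16.


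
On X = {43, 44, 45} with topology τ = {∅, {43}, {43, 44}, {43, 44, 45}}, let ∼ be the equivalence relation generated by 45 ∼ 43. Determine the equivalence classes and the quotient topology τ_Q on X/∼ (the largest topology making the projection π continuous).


X/∼ = {[43=45], [44]}; |τ_Q| = 2.

Equivalence classes: [43=45], [44].
Quotient map π: X → X/∼ sends 43 ↦ [43=45], 44 ↦ [44], 45 ↦ [43=45].
For each subset V ⊆ X/∼, compute π^{-1}(V) ⊆ X and check whether π^{-1}(V) ∈ τ. V is open in τ_Q iff π^{-1}(V) ∈ τ.
  V = {}: π^{-1}(V) = ∅ ∈ τ ✓.
  V = {[43=45]}: π^{-1}(V) = {43, 45} ∉ τ ✗.
  V = {[44]}: π^{-1}(V) = {44} ∉ τ ✗.
  V = {[43=45], [44]}: π^{-1}(V) = {43, 44, 45} ∈ τ ✓.
Open sets in the quotient: τ_Q = {{}, {[43=45], [44]}} (2 elements).


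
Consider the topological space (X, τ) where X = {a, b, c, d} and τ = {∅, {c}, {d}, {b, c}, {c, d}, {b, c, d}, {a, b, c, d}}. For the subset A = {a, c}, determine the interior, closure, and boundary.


int(A) = {c}, cl(A) = {a, b, c}, ∂A = {a, b}.

Closed sets in (X, τ) are complements of opens:
  closed(X, τ) = {∅, {a}, {a, b}, {a, d}, {a, b, c}, {a, b, d}, {a, b, c, d}}.
int(A) = ⋃ {U ∈ τ : U ⊆ A}. Opens contained in A: ∅, {c}.
Taking the union of these: int(A) = {c}.
cl(A) = ⋂ {C closed : A ⊆ C}. Closed sets containing A: {a, b, c}, {a, b, c, d}.
Intersecting these: cl(A) = {a, b, c}.
∂A = cl(A) ∖ int(A) = {a, b, c} ∖ {c} = {a, b}.


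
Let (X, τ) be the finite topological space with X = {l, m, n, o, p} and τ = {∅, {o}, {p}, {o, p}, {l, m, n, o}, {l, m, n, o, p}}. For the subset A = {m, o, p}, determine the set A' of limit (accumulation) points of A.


A' = {l, m, n}

For each x ∈ X, list the open sets U ∈ τ with x ∈ U, then check whether U ∩ (A ∖ {x}) ≠ ∅ for every such U.
  x = l: opens ∋ x are {l, m, n, o}, {l, m, n, o, p}; each meets A ∖ {l}, so x IS a limit point.
  x = m: opens ∋ x are {l, m, n, o}, {l, m, n, o, p}; each meets A ∖ {m}, so x IS a limit point.
  x = n: opens ∋ x are {l, m, n, o}, {l, m, n, o, p}; each meets A ∖ {n}, so x IS a limit point.
  x = o: open {o} ∋ x has {o} ∩ (A ∖ {o}) = ∅, so x is NOT a limit point.
  x = p: open {p} ∋ x has {p} ∩ (A ∖ {p}) = ∅, so x is NOT a limit point.
Collecting: A' = {l, m, n}.


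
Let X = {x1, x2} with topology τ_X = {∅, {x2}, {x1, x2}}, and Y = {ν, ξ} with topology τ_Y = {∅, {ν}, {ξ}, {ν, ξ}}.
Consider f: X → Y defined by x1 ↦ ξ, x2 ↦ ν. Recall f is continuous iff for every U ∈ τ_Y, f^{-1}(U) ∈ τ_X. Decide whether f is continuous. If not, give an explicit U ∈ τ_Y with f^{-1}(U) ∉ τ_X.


f is NOT continuous.

Compute f^{-1}(U) for each U ∈ τ_Y:
  U = ∅: f^{-1}(U) = ∅ ∈ τ_X ✓.
  U = {ν}: f^{-1}(U) = {x2} ∈ τ_X ✓.
  U = {ξ}: f^{-1}(U) = {x1} ∉ τ_X ✗.
  U = {ν, ξ}: f^{-1}(U) = {x1, x2} ∈ τ_X ✓.
Found U = {ξ} with f^{-1}(U) = {x1} not in τ_X. Therefore f is NOT continuous.


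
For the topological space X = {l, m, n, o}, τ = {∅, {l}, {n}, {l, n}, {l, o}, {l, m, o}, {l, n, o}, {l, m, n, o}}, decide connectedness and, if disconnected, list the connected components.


(X, τ) is disconnected; components = [{n}, {l, m, o}].

Find clopen sets (U ∈ τ with X ∖ U ∈ τ):
  U = ∅, X ∖ U = {l, m, n, o} — both open, so U is clopen.
  U = {n}, X ∖ U = {l, m, o} — both open, so U is clopen.
  U = {l, m, o}, X ∖ U = {n} — both open, so U is clopen.
  U = {l, m, n, o}, X ∖ U = ∅ — both open, so U is clopen.
Nontrivial clopen(s) exist: e.g. {n}. So (X, τ) is disconnected.
Compute connected components by grouping points that agree on all clopens:
  component: {n}
  component: {l, m, o}


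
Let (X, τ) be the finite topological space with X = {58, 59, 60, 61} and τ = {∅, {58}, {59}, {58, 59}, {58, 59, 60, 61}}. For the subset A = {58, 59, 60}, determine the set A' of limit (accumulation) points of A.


A' = {60, 61}

For each x ∈ X, list the open sets U ∈ τ with x ∈ U, then check whether U ∩ (A ∖ {x}) ≠ ∅ for every such U.
  x = 58: open {58} ∋ x has {58} ∩ (A ∖ {58}) = ∅, so x is NOT a limit point.
  x = 59: open {59} ∋ x has {59} ∩ (A ∖ {59}) = ∅, so x is NOT a limit point.
  x = 60: opens ∋ x are {58, 59, 60, 61}; each meets A ∖ {60}, so x IS a limit point.
  x = 61: opens ∋ x are {58, 59, 60, 61}; each meets A ∖ {61}, so x IS a limit point.
Collecting: A' = {60, 61}.


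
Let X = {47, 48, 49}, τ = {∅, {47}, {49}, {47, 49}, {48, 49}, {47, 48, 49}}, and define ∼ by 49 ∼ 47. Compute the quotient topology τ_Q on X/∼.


X/∼ = {[47=49], [48]}; |τ_Q| = 3.

Equivalence classes: [47=49], [48].
Quotient map π: X → X/∼ sends 47 ↦ [47=49], 48 ↦ [48], 49 ↦ [47=49].
For each subset V ⊆ X/∼, compute π^{-1}(V) ⊆ X and check whether π^{-1}(V) ∈ τ. V is open in τ_Q iff π^{-1}(V) ∈ τ.
  V = {}: π^{-1}(V) = ∅ ∈ τ ✓.
  V = {[47=49]}: π^{-1}(V) = {47, 49} ∈ τ ✓.
  V = {[48]}: π^{-1}(V) = {48} ∉ τ ✗.
  V = {[47=49], [48]}: π^{-1}(V) = {47, 48, 49} ∈ τ ✓.
Open sets in the quotient: τ_Q = {{}, {[47=49]}, {[47=49], [48]}} (3 elements).


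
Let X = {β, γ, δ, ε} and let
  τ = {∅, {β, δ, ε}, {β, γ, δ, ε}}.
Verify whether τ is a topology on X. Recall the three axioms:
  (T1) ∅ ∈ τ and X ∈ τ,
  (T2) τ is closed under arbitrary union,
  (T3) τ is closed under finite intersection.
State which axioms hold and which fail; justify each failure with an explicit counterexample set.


τ IS a topology on X.

Axiom (T1): ∅ ∈ τ? Yes; X ∈ τ? Yes.
Axiom (T2/T3): check pairwise unions and intersections of members of τ.
All pairwise intersections and unions checked — each lies in τ. Therefore τ satisfies (T1), (T2), (T3): it IS a topology on X.


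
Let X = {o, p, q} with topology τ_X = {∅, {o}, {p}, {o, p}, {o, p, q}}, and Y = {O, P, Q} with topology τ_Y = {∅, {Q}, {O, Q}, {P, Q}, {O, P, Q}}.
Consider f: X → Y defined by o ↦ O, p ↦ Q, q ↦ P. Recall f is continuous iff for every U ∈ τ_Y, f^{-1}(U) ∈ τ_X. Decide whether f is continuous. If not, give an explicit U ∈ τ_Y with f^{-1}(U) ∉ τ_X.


f is NOT continuous.

Compute f^{-1}(U) for each U ∈ τ_Y:
  U = ∅: f^{-1}(U) = ∅ ∈ τ_X ✓.
  U = {Q}: f^{-1}(U) = {p} ∈ τ_X ✓.
  U = {O, Q}: f^{-1}(U) = {o, p} ∈ τ_X ✓.
  U = {P, Q}: f^{-1}(U) = {p, q} ∉ τ_X ✗.
  U = {O, P, Q}: f^{-1}(U) = {o, p, q} ∈ τ_X ✓.
Found U = {P, Q} with f^{-1}(U) = {p, q} not in τ_X. Therefore f is NOT continuous.


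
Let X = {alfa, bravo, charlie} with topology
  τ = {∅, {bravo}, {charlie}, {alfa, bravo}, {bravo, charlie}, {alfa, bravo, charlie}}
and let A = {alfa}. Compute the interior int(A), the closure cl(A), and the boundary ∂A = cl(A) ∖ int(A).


int(A) = ∅, cl(A) = {alfa}, ∂A = {alfa}.

Closed sets in (X, τ) are complements of opens:
  closed(X, τ) = {∅, {alfa}, {charlie}, {alfa, bravo}, {alfa, charlie}, {alfa, bravo, charlie}}.
int(A) = ⋃ {U ∈ τ : U ⊆ A}. Opens contained in A: ∅.
Taking the union of these: int(A) = ∅.
cl(A) = ⋂ {C closed : A ⊆ C}. Closed sets containing A: {alfa}, {alfa, bravo}, {alfa, charlie}, {alfa, bravo, charlie}.
Intersecting these: cl(A) = {alfa}.
∂A = cl(A) ∖ int(A) = {alfa} ∖ ∅ = {alfa}.


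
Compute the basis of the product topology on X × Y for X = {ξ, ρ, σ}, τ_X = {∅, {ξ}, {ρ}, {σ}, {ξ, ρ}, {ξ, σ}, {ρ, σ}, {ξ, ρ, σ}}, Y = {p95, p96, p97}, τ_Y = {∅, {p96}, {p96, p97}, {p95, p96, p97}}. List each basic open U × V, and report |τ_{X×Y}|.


Basis B = {∅ × ∅, {ξ} × {p96}, {ρ} × {p96}, {σ} × {p96}, {ξ} × {p96, p97}, {ξ, ρ} × {p96}, {ξ, σ} × {p96}, {ρ} × {p96, p97}, {ρ, σ} × {p96}, {σ} × {p96, p97}, {ξ} × {p95, p96, p97}, {ξ, ρ, σ} × {p96}, {ρ} × {p95, p96, p97}, {σ} × {p95, p96, p97}, {ξ, ρ} × {p96, p97}, {ξ, σ} × {p96, p97}, {ρ, σ} × {p96, p97}, {ξ, ρ} × {p95, p96, p97}, {ξ, σ} × {p95, p96, p97}, {ξ, ρ, σ} × {p96, p97}, {ρ, σ} × {p95, p96, p97}, {ξ, ρ, σ} × {p95, p96, p97}}; |τ_{X×Y}| = 64.

Enumerate products U × V with U ∈ τ_X, V ∈ τ_Y (deduplicated):
  ∅ × ∅ = {} (∅)
  {ξ} × {p96} = {(ξ,p96)}
  {ρ} × {p96} = {(ρ,p96)}
  {σ} × {p96} = {(σ,p96)}
  {ξ} × {p96, p97} = {(ξ,p96), (ξ,p97)}
  {ξ, ρ} × {p96} = {(ξ,p96), (ρ,p96)}
  {ξ, σ} × {p96} = {(ξ,p96), (σ,p96)}
  {ρ} × {p96, p97} = {(ρ,p96), (ρ,p97)}
  {ρ, σ} × {p96} = {(ρ,p96), (σ,p96)}
  {σ} × {p96, p97} = {(σ,p96), (σ,p97)}
  {ξ} × {p95, p96, p97} = {(ξ,p95), (ξ,p96), (ξ,p97)}
  {ξ, ρ, σ} × {p96} = {(ξ,p96), (ρ,p96), (σ,p96)}
  {ρ} × {p95, p96, p97} = {(ρ,p95), (ρ,p96), (ρ,p97)}
  {σ} × {p95, p96, p97} = {(σ,p95), (σ,p96), (σ,p97)}
  {ξ, ρ} × {p96, p97} = {(ξ,p96), (ξ,p97), (ρ,p96), (ρ,p97)}
  {ξ, σ} × {p96, p97} = {(ξ,p96), (ξ,p97), (σ,p96), (σ,p97)}
  {ρ, σ} × {p96, p97} = {(ρ,p96), (ρ,p97), (σ,p96), (σ,p97)}
  {ξ, ρ} × {p95, p96, p97} = {(ξ,p95), (ξ,p96), (ξ,p97), (ρ,p95), (ρ,p96), (ρ,p97)}
  {ξ, σ} × {p95, p96, p97} = {(ξ,p95), (ξ,p96), (ξ,p97), (σ,p95), (σ,p96), (σ,p97)}
  {ξ, ρ, σ} × {p96, p97} = {(ξ,p96), (ξ,p97), (ρ,p96), (ρ,p97), (σ,p96), (σ,p97)}
  {ρ, σ} × {p95, p96, p97} = {(ρ,p95), (ρ,p96), (ρ,p97), (σ,p95), (σ,p96), (σ,p97)}
  {ξ, ρ, σ} × {p95, p96, p97} = {(ξ,p95), (ξ,p96), (ξ,p97), (ρ,p95), (ρ,p96), (ρ,p97), (σ,p95), (σ,p96), (σ,p97)}
These 22 distinct sets form the basis B.
Close under arbitrary unions to get τ_{X×Y}; counting gives |τ_{X×Y}| = 64.


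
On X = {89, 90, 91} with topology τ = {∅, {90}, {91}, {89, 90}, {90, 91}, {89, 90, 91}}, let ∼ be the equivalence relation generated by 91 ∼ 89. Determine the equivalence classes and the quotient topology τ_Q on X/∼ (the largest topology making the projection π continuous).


X/∼ = {[89=91], [90]}; |τ_Q| = 3.

Equivalence classes: [89=91], [90].
Quotient map π: X → X/∼ sends 89 ↦ [89=91], 90 ↦ [90], 91 ↦ [89=91].
For each subset V ⊆ X/∼, compute π^{-1}(V) ⊆ X and check whether π^{-1}(V) ∈ τ. V is open in τ_Q iff π^{-1}(V) ∈ τ.
  V = {}: π^{-1}(V) = ∅ ∈ τ ✓.
  V = {[89=91]}: π^{-1}(V) = {89, 91} ∉ τ ✗.
  V = {[90]}: π^{-1}(V) = {90} ∈ τ ✓.
  V = {[89=91], [90]}: π^{-1}(V) = {89, 90, 91} ∈ τ ✓.
Open sets in the quotient: τ_Q = {{}, {[90]}, {[89=91], [90]}} (3 elements).


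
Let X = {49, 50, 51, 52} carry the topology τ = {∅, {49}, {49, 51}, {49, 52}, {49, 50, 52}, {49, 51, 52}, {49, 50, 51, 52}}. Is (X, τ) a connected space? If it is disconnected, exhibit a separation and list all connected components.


(X, τ) is connected.

Find clopen sets (U ∈ τ with X ∖ U ∈ τ):
  U = ∅, X ∖ U = {49, 50, 51, 52} — both open, so U is clopen.
  U = {49, 50, 51, 52}, X ∖ U = ∅ — both open, so U is clopen.
Only trivial clopens (∅ and X) exist, so (X, τ) is connected.
Compute connected components by grouping points that agree on all clopens:
  component: {49, 50, 51, 52}


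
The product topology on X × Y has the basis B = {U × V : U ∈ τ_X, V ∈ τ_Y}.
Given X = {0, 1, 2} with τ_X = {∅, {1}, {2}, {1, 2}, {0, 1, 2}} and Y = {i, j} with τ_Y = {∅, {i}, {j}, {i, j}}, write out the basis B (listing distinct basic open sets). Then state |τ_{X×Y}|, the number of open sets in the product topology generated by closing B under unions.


Basis B = {∅ × ∅, {1} × {i}, {1} × {j}, {2} × {i}, {2} × {j}, {1} × {i, j}, {1, 2} × {i}, {1, 2} × {j}, {2} × {i, j}, {0, 1, 2} × {i}, {0, 1, 2} × {j}, {1, 2} × {i, j}, {0, 1, 2} × {i, j}}; |τ_{X×Y}| = 25.

Enumerate products U × V with U ∈ τ_X, V ∈ τ_Y (deduplicated):
  ∅ × ∅ = {} (∅)
  {1} × {i} = {(1,i)}
  {1} × {j} = {(1,j)}
  {2} × {i} = {(2,i)}
  {2} × {j} = {(2,j)}
  {1} × {i, j} = {(1,i), (1,j)}
  {1, 2} × {i} = {(1,i), (2,i)}
  {1, 2} × {j} = {(1,j), (2,j)}
  {2} × {i, j} = {(2,i), (2,j)}
  {0, 1, 2} × {i} = {(0,i), (1,i), (2,i)}
  {0, 1, 2} × {j} = {(0,j), (1,j), (2,j)}
  {1, 2} × {i, j} = {(1,i), (1,j), (2,i), (2,j)}
  {0, 1, 2} × {i, j} = {(0,i), (0,j), (1,i), (1,j), (2,i), (2,j)}
These 13 distinct sets form the basis B.
Close under arbitrary unions to get τ_{X×Y}; counting gives |τ_{X×Y}| = 25.


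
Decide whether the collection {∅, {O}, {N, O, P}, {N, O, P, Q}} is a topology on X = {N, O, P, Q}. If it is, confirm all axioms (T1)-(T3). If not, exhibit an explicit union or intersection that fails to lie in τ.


τ IS a topology on X.

Axiom (T1): ∅ ∈ τ? Yes; X ∈ τ? Yes.
Axiom (T2/T3): check pairwise unions and intersections of members of τ.
All pairwise intersections and unions checked — each lies in τ. Therefore τ satisfies (T1), (T2), (T3): it IS a topology on X.


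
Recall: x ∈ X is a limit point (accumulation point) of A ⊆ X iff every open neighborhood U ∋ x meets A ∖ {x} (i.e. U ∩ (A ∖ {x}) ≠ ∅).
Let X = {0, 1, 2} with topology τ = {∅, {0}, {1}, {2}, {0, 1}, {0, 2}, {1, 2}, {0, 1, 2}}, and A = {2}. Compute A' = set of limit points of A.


A' = ∅

For each x ∈ X, list the open sets U ∈ τ with x ∈ U, then check whether U ∩ (A ∖ {x}) ≠ ∅ for every such U.
  x = 0: open {0} ∋ x has {0} ∩ (A ∖ {0}) = ∅, so x is NOT a limit point.
  x = 1: open {1} ∋ x has {1} ∩ (A ∖ {1}) = ∅, so x is NOT a limit point.
  x = 2: open {2} ∋ x has {2} ∩ (A ∖ {2}) = ∅, so x is NOT a limit point.
Collecting: A' = ∅.


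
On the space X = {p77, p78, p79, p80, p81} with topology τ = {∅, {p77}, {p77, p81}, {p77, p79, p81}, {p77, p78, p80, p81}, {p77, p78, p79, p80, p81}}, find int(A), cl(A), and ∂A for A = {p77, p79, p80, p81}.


int(A) = {p77, p79, p81}, cl(A) = {p77, p78, p79, p80, p81}, ∂A = {p78, p80}.

Closed sets in (X, τ) are complements of opens:
  closed(X, τ) = {∅, {p79}, {p78, p80}, {p78, p79, p80}, {p78, p79, p80, p81}, {p77, p78, p79, p80, p81}}.
int(A) = ⋃ {U ∈ τ : U ⊆ A}. Opens contained in A: ∅, {p77}, {p77, p81}, {p77, p79, p81}.
Taking the union of these: int(A) = {p77, p79, p81}.
cl(A) = ⋂ {C closed : A ⊆ C}. Closed sets containing A: {p77, p78, p79, p80, p81}.
Intersecting these: cl(A) = {p77, p78, p79, p80, p81}.
∂A = cl(A) ∖ int(A) = {p77, p78, p79, p80, p81} ∖ {p77, p79, p81} = {p78, p80}.


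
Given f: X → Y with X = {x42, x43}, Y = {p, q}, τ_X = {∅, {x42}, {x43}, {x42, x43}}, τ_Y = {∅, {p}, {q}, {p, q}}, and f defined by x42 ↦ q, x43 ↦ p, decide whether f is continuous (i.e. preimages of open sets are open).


f IS continuous.

Compute f^{-1}(U) for each U ∈ τ_Y:
  U = ∅: f^{-1}(U) = ∅ ∈ τ_X ✓.
  U = {p}: f^{-1}(U) = {x43} ∈ τ_X ✓.
  U = {q}: f^{-1}(U) = {x42} ∈ τ_X ✓.
  U = {p, q}: f^{-1}(U) = {x42, x43} ∈ τ_X ✓.
Every preimage lies in τ_X, so f IS continuous.


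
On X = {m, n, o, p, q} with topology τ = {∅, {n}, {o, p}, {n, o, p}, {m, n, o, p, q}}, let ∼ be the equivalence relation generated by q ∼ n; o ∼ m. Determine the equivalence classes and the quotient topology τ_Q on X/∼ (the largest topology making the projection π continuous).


X/∼ = {[m=o], [n=q], [p]}; |τ_Q| = 2.

Equivalence classes: [m=o], [n=q], [p].
Quotient map π: X → X/∼ sends m ↦ [m=o], n ↦ [n=q], o ↦ [m=o], p ↦ [p], q ↦ [n=q].
For each subset V ⊆ X/∼, compute π^{-1}(V) ⊆ X and check whether π^{-1}(V) ∈ τ. V is open in τ_Q iff π^{-1}(V) ∈ τ.
  V = {}: π^{-1}(V) = ∅ ∈ τ ✓.
  V = {[m=o]}: π^{-1}(V) = {m, o} ∉ τ ✗.
  V = {[n=q]}: π^{-1}(V) = {n, q} ∉ τ ✗.
  V = {[m=o], [n=q]}: π^{-1}(V) = {m, n, o, q} ∉ τ ✗.
  V = {[p]}: π^{-1}(V) = {p} ∉ τ ✗.
  V = {[m=o], [p]}: π^{-1}(V) = {m, o, p} ∉ τ ✗.
  V = {[n=q], [p]}: π^{-1}(V) = {n, p, q} ∉ τ ✗.
  V = {[m=o], [n=q], [p]}: π^{-1}(V) = {m, n, o, p, q} ∈ τ ✓.
Open sets in the quotient: τ_Q = {{}, {[m=o], [n=q], [p]}} (2 elements).


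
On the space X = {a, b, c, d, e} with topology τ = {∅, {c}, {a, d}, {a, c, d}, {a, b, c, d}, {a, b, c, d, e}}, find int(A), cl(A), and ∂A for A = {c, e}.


int(A) = {c}, cl(A) = {b, c, e}, ∂A = {b, e}.

Closed sets in (X, τ) are complements of opens:
  closed(X, τ) = {∅, {e}, {b, e}, {b, c, e}, {a, b, d, e}, {a, b, c, d, e}}.
int(A) = ⋃ {U ∈ τ : U ⊆ A}. Opens contained in A: ∅, {c}.
Taking the union of these: int(A) = {c}.
cl(A) = ⋂ {C closed : A ⊆ C}. Closed sets containing A: {b, c, e}, {a, b, c, d, e}.
Intersecting these: cl(A) = {b, c, e}.
∂A = cl(A) ∖ int(A) = {b, c, e} ∖ {c} = {b, e}.


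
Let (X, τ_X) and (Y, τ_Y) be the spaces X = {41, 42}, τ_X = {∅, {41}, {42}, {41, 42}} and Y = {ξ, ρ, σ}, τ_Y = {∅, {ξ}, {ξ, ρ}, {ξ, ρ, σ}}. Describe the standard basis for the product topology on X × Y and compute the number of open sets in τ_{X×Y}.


Basis B = {∅ × ∅, {41} × {ξ}, {42} × {ξ}, {41} × {ξ, ρ}, {41, 42} × {ξ}, {42} × {ξ, ρ}, {41} × {ξ, ρ, σ}, {42} × {ξ, ρ, σ}, {41, 42} × {ξ, ρ}, {41, 42} × {ξ, ρ, σ}}; |τ_{X×Y}| = 16.

Enumerate products U × V with U ∈ τ_X, V ∈ τ_Y (deduplicated):
  ∅ × ∅ = {} (∅)
  {41} × {ξ} = {(41,ξ)}
  {42} × {ξ} = {(42,ξ)}
  {41} × {ξ, ρ} = {(41,ξ), (41,ρ)}
  {41, 42} × {ξ} = {(41,ξ), (42,ξ)}
  {42} × {ξ, ρ} = {(42,ξ), (42,ρ)}
  {41} × {ξ, ρ, σ} = {(41,ξ), (41,ρ), (41,σ)}
  {42} × {ξ, ρ, σ} = {(42,ξ), (42,ρ), (42,σ)}
  {41, 42} × {ξ, ρ} = {(41,ξ), (41,ρ), (42,ξ), (42,ρ)}
  {41, 42} × {ξ, ρ, σ} = {(41,ξ), (41,ρ), (41,σ), (42,ξ), (42,ρ), (42,σ)}
These 10 distinct sets form the basis B.
Close under arbitrary unions to get τ_{X×Y}; counting gives |τ_{X×Y}| = 16.


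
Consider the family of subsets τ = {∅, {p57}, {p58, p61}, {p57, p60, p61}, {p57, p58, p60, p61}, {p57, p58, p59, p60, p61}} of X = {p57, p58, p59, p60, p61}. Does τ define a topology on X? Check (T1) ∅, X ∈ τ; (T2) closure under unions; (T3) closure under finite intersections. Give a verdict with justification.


τ is NOT a topology on X.

Axiom (T1): ∅ ∈ τ? Yes; X ∈ τ? Yes.
Axiom (T2/T3): check pairwise unions and intersections of members of τ.
Counterexample for (T2): {p57} ∪ {p58, p61} = {p57, p58, p61} ∉ τ. Therefore τ is NOT a topology.


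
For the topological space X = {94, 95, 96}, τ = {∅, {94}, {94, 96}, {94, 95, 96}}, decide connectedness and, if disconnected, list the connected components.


(X, τ) is connected.

Find clopen sets (U ∈ τ with X ∖ U ∈ τ):
  U = ∅, X ∖ U = {94, 95, 96} — both open, so U is clopen.
  U = {94, 95, 96}, X ∖ U = ∅ — both open, so U is clopen.
Only trivial clopens (∅ and X) exist, so (X, τ) is connected.
Compute connected components by grouping points that agree on all clopens:
  component: {94, 95, 96}


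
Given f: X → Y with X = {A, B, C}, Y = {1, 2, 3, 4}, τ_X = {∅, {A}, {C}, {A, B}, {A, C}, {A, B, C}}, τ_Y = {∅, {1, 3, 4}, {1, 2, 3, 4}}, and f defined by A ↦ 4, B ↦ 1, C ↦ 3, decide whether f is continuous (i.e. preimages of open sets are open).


f IS continuous.

Compute f^{-1}(U) for each U ∈ τ_Y:
  U = ∅: f^{-1}(U) = ∅ ∈ τ_X ✓.
  U = {1, 3, 4}: f^{-1}(U) = {A, B, C} ∈ τ_X ✓.
  U = {1, 2, 3, 4}: f^{-1}(U) = {A, B, C} ∈ τ_X ✓.
Every preimage lies in τ_X, so f IS continuous.


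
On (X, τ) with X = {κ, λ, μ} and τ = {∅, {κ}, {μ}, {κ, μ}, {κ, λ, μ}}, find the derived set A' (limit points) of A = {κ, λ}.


A' = {λ}

For each x ∈ X, list the open sets U ∈ τ with x ∈ U, then check whether U ∩ (A ∖ {x}) ≠ ∅ for every such U.
  x = κ: open {κ} ∋ x has {κ} ∩ (A ∖ {κ}) = ∅, so x is NOT a limit point.
  x = λ: opens ∋ x are {κ, λ, μ}; each meets A ∖ {λ}, so x IS a limit point.
  x = μ: open {μ} ∋ x has {μ} ∩ (A ∖ {μ}) = ∅, so x is NOT a limit point.
Collecting: A' = {λ}.


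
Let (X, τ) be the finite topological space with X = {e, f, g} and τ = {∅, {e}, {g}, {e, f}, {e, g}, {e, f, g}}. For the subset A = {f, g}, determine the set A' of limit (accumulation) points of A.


A' = ∅

For each x ∈ X, list the open sets U ∈ τ with x ∈ U, then check whether U ∩ (A ∖ {x}) ≠ ∅ for every such U.
  x = e: open {e} ∋ x has {e} ∩ (A ∖ {e}) = ∅, so x is NOT a limit point.
  x = f: open {e, f} ∋ x has {e, f} ∩ (A ∖ {f}) = ∅, so x is NOT a limit point.
  x = g: open {g} ∋ x has {g} ∩ (A ∖ {g}) = ∅, so x is NOT a limit point.
Collecting: A' = ∅.
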